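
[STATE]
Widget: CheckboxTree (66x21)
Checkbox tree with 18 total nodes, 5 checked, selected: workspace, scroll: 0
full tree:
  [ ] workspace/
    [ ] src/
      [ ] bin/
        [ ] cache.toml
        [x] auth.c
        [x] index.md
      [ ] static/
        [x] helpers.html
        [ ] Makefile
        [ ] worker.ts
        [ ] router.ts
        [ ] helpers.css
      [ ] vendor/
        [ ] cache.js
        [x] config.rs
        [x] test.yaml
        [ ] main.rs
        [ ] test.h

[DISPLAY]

>[-] workspace/                                                   
   [-] src/                                                       
     [-] bin/                                                     
       [ ] cache.toml                                             
       [x] auth.c                                                 
       [x] index.md                                               
     [-] static/                                                  
       [x] helpers.html                                           
       [ ] Makefile                                               
       [ ] worker.ts                                              
       [ ] router.ts                                              
       [ ] helpers.css                                            
     [-] vendor/                                                  
       [ ] cache.js                                               
       [x] config.rs                                              
       [x] test.yaml                                              
       [ ] main.rs                                                
       [ ] test.h                                                 
                                                                  
                                                                  
                                                                  


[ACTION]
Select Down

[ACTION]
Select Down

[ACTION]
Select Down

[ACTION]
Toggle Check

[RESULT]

 [-] workspace/                                                   
   [-] src/                                                       
     [x] bin/                                                     
>      [x] cache.toml                                             
       [x] auth.c                                                 
       [x] index.md                                               
     [-] static/                                                  
       [x] helpers.html                                           
       [ ] Makefile                                               
       [ ] worker.ts                                              
       [ ] router.ts                                              
       [ ] helpers.css                                            
     [-] vendor/                                                  
       [ ] cache.js                                               
       [x] config.rs                                              
       [x] test.yaml                                              
       [ ] main.rs                                                
       [ ] test.h                                                 
                                                                  
                                                                  
                                                                  


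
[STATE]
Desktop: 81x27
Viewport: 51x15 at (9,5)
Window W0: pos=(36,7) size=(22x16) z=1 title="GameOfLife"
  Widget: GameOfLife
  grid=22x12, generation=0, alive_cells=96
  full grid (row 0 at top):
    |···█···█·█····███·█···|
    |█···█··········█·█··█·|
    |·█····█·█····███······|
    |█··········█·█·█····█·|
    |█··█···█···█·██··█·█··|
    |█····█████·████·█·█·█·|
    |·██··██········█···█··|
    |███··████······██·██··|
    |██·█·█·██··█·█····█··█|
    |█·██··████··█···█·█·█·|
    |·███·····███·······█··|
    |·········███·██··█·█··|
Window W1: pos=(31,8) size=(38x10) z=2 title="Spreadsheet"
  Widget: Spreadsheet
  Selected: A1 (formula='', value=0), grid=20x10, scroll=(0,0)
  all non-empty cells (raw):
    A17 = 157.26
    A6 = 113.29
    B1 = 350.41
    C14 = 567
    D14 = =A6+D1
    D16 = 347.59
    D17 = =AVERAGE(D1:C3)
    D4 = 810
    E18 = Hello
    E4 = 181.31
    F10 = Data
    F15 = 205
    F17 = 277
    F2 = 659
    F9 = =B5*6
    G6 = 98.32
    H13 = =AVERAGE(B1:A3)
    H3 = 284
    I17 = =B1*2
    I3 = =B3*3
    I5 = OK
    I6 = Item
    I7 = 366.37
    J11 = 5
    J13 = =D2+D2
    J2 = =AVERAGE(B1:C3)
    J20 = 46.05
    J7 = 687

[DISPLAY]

                                                   
                                                   
                           ┏━━━━━━━━━━━━━━━━━━━━┓  
                      ┏━━━━━━━━━━━━━━━━━━━━━━━━━━━━
                      ┃ Spreadsheet                
                      ┠────────────────────────────
                      ┃A1:                         
                      ┃       A       B       C    
                      ┃----------------------------
                      ┃  1      [0]  350.41       0
                      ┃  2        0       0       0
                      ┃  3        0       0       0
                      ┗━━━━━━━━━━━━━━━━━━━━━━━━━━━━
                           ┃██··████······██·██·┃  
                           ┃█·█·█·██··█·█····█··┃  


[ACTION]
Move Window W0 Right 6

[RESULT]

                                                   
                                                   
                                 ┏━━━━━━━━━━━━━━━━━
                      ┏━━━━━━━━━━━━━━━━━━━━━━━━━━━━
                      ┃ Spreadsheet                
                      ┠────────────────────────────
                      ┃A1:                         
                      ┃       A       B       C    
                      ┃----------------------------
                      ┃  1      [0]  350.41       0
                      ┃  2        0       0       0
                      ┃  3        0       0       0
                      ┗━━━━━━━━━━━━━━━━━━━━━━━━━━━━
                                 ┃██··████······██·
                                 ┃█·█·█·██··█·█····


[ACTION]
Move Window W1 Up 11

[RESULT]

                      ┃----------------------------
                      ┃  1      [0]  350.41       0
                      ┃  2        0       0       0
                      ┃  3        0       0       0
                      ┗━━━━━━━━━━━━━━━━━━━━━━━━━━━━
                                 ┃Gen: 0           
                                 ┃··█···█·█····███·
                                 ┃···█··········█·█
                                 ┃█····█·█····███··
                                 ┃··········█·█·█··
                                 ┃··█···█···█·██··█
                                 ┃····█████·████·█·
                                 ┃██··██········█··
                                 ┃██··████······██·
                                 ┃█·█·█·██··█·█····


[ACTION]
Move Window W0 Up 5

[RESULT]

                      ┃----------------------------
                      ┃  1      [0]  350.41       0
                      ┃  2        0       0       0
                      ┃  3        0       0       0
                      ┗━━━━━━━━━━━━━━━━━━━━━━━━━━━━
                                 ┃··█···█···█·██··█
                                 ┃····█████·████·█·
                                 ┃██··██········█··
                                 ┃██··████······██·
                                 ┃█·█·█·██··█·█····
                                 ┃·██··████··█···█·
                                 ┃███·····███······
                                 ┗━━━━━━━━━━━━━━━━━
                                                   
                                                   


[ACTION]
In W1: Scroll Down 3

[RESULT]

                      ┃----------------------------
                      ┃  4        0       0       0
                      ┃  5        0       0       0
                      ┃  6   113.29       0       0
                      ┗━━━━━━━━━━━━━━━━━━━━━━━━━━━━
                                 ┃··█···█···█·██··█
                                 ┃····█████·████·█·
                                 ┃██··██········█··
                                 ┃██··████······██·
                                 ┃█·█·█·██··█·█····
                                 ┃·██··████··█···█·
                                 ┃███·····███······
                                 ┗━━━━━━━━━━━━━━━━━
                                                   
                                                   


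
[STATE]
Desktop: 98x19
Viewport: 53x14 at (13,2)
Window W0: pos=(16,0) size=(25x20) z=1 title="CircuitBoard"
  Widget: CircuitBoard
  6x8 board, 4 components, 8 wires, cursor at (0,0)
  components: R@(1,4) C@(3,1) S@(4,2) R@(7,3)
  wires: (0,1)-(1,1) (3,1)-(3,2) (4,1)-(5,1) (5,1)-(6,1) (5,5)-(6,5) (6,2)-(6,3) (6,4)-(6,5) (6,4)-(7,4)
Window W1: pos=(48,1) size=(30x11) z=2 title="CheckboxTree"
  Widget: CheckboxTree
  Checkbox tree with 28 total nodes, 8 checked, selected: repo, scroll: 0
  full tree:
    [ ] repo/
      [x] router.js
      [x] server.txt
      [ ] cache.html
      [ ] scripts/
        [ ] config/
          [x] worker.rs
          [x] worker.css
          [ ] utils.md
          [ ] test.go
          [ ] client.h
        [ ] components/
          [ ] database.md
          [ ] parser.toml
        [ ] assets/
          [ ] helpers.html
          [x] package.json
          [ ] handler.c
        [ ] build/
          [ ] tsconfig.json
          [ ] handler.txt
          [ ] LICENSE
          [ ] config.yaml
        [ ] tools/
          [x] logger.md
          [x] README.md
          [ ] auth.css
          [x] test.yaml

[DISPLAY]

   ┠───────────────────────┨       ┃ CheckboxTree    
   ┃   0 1 2 3 4 5         ┃       ┠─────────────────
   ┃0  [.]  ·              ┃       ┃>[-] repo/       
   ┃        │              ┃       ┃   [x] router.js 
   ┃1       ·           R  ┃       ┃   [x] server.txt
   ┃                       ┃       ┃   [ ] cache.html
   ┃2                      ┃       ┃   [-] scripts/  
   ┃                       ┃       ┃     [-] config/ 
   ┃3       C ─ ·          ┃       ┃       [x] worker
   ┃                       ┃       ┗━━━━━━━━━━━━━━━━━
   ┃4       ·   S          ┃                         
   ┃        │              ┃                         
   ┃5       ·              ┃                         
   ┃        │              ┃                         


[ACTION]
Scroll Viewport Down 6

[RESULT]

   ┃        │              ┃       ┃   [x] router.js 
   ┃1       ·           R  ┃       ┃   [x] server.txt
   ┃                       ┃       ┃   [ ] cache.html
   ┃2                      ┃       ┃   [-] scripts/  
   ┃                       ┃       ┃     [-] config/ 
   ┃3       C ─ ·          ┃       ┃       [x] worker
   ┃                       ┃       ┗━━━━━━━━━━━━━━━━━
   ┃4       ·   S          ┃                         
   ┃        │              ┃                         
   ┃5       ·              ┃                         
   ┃        │              ┃                         
   ┃6       ·   · ─ ·   · ─┃                         
   ┃                    │  ┃                         
   ┃7               R   ·  ┃                         


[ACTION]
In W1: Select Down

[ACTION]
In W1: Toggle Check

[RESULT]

   ┃        │              ┃       ┃>  [ ] router.js 
   ┃1       ·           R  ┃       ┃   [x] server.txt
   ┃                       ┃       ┃   [ ] cache.html
   ┃2                      ┃       ┃   [-] scripts/  
   ┃                       ┃       ┃     [-] config/ 
   ┃3       C ─ ·          ┃       ┃       [x] worker
   ┃                       ┃       ┗━━━━━━━━━━━━━━━━━
   ┃4       ·   S          ┃                         
   ┃        │              ┃                         
   ┃5       ·              ┃                         
   ┃        │              ┃                         
   ┃6       ·   · ─ ·   · ─┃                         
   ┃                    │  ┃                         
   ┃7               R   ·  ┃                         


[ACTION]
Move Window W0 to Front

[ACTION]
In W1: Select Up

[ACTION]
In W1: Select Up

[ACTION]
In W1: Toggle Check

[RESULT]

   ┃        │              ┃       ┃   [x] router.js 
   ┃1       ·           R  ┃       ┃   [x] server.txt
   ┃                       ┃       ┃   [x] cache.html
   ┃2                      ┃       ┃   [x] scripts/  
   ┃                       ┃       ┃     [x] config/ 
   ┃3       C ─ ·          ┃       ┃       [x] worker
   ┃                       ┃       ┗━━━━━━━━━━━━━━━━━
   ┃4       ·   S          ┃                         
   ┃        │              ┃                         
   ┃5       ·              ┃                         
   ┃        │              ┃                         
   ┃6       ·   · ─ ·   · ─┃                         
   ┃                    │  ┃                         
   ┃7               R   ·  ┃                         


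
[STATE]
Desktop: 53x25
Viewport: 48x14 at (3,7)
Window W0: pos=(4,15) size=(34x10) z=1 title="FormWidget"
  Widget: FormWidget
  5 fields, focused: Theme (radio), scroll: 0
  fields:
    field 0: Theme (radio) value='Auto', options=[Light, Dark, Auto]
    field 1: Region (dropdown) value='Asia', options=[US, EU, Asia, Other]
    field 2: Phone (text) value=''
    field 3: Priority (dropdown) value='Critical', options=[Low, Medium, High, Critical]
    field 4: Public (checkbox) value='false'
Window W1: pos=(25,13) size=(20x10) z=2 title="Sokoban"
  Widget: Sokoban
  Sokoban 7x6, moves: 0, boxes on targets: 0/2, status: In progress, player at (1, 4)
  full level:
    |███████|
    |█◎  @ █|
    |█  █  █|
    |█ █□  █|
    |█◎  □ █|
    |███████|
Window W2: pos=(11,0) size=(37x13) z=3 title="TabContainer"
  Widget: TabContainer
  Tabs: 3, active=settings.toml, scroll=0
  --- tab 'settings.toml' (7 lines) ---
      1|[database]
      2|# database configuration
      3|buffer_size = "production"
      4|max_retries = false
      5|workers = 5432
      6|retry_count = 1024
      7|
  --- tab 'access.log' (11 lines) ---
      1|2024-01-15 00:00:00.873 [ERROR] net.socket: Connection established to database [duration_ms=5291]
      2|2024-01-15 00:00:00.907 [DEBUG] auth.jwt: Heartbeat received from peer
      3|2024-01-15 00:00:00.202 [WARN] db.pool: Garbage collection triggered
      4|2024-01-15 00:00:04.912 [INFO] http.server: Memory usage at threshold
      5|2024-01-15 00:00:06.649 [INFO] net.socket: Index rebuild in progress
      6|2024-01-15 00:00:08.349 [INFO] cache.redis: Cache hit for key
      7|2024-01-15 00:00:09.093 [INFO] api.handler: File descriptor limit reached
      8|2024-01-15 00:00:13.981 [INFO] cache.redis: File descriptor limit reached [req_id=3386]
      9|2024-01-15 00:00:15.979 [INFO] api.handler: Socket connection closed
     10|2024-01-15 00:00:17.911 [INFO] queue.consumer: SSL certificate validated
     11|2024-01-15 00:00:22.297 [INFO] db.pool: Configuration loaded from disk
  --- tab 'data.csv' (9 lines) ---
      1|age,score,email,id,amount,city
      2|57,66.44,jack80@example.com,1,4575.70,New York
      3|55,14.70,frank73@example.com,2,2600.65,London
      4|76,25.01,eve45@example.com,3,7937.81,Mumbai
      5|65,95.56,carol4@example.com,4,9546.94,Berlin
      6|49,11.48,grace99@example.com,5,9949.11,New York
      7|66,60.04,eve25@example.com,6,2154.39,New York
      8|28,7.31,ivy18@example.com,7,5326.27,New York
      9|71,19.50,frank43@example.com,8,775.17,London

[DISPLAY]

        ┃buffer_size = "production"         ┃   
        ┃max_retries = false                ┃   
        ┃workers = 5432                     ┃   
        ┃retry_count = 1024                 ┃   
        ┃                                   ┃   
        ┗━━━━━━━━━━━━━━━━━━━━━━━━━━━━━━━━━━━┛   
                      ┏━━━━━━━━━━━━━━━━━━┓      
                      ┃ Sokoban          ┃      
 ┏━━━━━━━━━━━━━━━━━━━━┠──────────────────┨      
 ┃ FormWidget         ┃███████           ┃      
 ┠────────────────────┃█◎  @ █           ┃      
 ┃> Theme:      ( ) Li┃█  █  █           ┃      
 ┃  Region:     [Asia ┃█ █□  █           ┃      
 ┃  Phone:      [     ┃█◎  □ █           ┃      


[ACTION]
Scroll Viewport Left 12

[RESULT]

           ┃buffer_size = "production"         ┃
           ┃max_retries = false                ┃
           ┃workers = 5432                     ┃
           ┃retry_count = 1024                 ┃
           ┃                                   ┃
           ┗━━━━━━━━━━━━━━━━━━━━━━━━━━━━━━━━━━━┛
                         ┏━━━━━━━━━━━━━━━━━━┓   
                         ┃ Sokoban          ┃   
    ┏━━━━━━━━━━━━━━━━━━━━┠──────────────────┨   
    ┃ FormWidget         ┃███████           ┃   
    ┠────────────────────┃█◎  @ █           ┃   
    ┃> Theme:      ( ) Li┃█  █  █           ┃   
    ┃  Region:     [Asia ┃█ █□  █           ┃   
    ┃  Phone:      [     ┃█◎  □ █           ┃   


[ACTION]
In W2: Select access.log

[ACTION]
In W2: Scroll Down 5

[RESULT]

           ┃2024-01-15 00:00:13.981 [INFO] cach┃
           ┃2024-01-15 00:00:15.979 [INFO] api.┃
           ┃2024-01-15 00:00:17.911 [INFO] queu┃
           ┃2024-01-15 00:00:22.297 [INFO] db.p┃
           ┃                                   ┃
           ┗━━━━━━━━━━━━━━━━━━━━━━━━━━━━━━━━━━━┛
                         ┏━━━━━━━━━━━━━━━━━━┓   
                         ┃ Sokoban          ┃   
    ┏━━━━━━━━━━━━━━━━━━━━┠──────────────────┨   
    ┃ FormWidget         ┃███████           ┃   
    ┠────────────────────┃█◎  @ █           ┃   
    ┃> Theme:      ( ) Li┃█  █  █           ┃   
    ┃  Region:     [Asia ┃█ █□  █           ┃   
    ┃  Phone:      [     ┃█◎  □ █           ┃   


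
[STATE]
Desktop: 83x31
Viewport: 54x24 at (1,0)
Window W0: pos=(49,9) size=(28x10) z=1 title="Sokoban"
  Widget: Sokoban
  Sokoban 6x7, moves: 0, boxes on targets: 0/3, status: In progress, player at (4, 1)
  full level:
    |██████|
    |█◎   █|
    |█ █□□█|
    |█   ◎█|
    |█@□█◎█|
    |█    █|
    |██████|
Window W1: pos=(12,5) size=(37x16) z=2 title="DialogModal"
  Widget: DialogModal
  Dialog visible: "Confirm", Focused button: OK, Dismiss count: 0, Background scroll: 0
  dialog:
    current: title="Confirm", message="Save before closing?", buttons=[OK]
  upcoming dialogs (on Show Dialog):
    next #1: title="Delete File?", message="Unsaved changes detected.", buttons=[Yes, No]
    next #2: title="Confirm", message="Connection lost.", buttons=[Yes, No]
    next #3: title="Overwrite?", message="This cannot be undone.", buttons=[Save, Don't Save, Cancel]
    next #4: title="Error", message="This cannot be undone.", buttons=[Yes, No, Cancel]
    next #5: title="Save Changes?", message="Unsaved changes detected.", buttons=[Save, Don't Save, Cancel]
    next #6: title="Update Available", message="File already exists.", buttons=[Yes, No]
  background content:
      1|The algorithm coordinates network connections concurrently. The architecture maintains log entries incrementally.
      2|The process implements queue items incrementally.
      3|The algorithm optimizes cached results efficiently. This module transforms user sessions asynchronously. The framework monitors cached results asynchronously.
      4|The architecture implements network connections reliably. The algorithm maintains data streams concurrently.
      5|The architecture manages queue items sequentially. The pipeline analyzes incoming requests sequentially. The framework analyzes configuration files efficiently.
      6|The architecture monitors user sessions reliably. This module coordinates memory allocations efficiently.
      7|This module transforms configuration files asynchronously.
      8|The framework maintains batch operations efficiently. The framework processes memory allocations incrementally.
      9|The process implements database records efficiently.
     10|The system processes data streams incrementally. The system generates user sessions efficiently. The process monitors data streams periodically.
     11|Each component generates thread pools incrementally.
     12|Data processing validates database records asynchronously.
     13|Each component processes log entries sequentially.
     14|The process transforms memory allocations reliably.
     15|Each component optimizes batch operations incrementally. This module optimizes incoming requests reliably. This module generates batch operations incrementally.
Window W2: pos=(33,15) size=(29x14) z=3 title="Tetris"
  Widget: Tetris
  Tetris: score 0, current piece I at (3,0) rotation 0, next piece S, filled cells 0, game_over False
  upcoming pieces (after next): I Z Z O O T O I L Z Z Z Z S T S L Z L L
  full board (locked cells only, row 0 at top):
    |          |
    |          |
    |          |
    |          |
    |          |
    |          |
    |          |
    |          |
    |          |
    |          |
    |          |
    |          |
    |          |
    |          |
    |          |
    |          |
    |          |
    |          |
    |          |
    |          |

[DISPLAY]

                                                      
                                                      
                                                      
                                                      
                                                      
           ┏━━━━━━━━━━━━━━━━━━━━━━━━━━━━━━━━━━━┓      
           ┃ DialogModal                       ┃      
           ┠───────────────────────────────────┨      
           ┃The algorithm coordinates network c┃      
           ┃The process implements queue items ┃┏━━━━━
           ┃The algorithm optimizes cached resu┃┃ Soko
           ┃The a┌──────────────────────┐etwork┃┠─────
           ┃The a│       Confirm        │e item┃┃█████
           ┃The a│ Save before closing? │r sess┃┃█◎   
           ┃This │         [OK]         │uratio┃┃█ █□□
           ┃The f└──────────────┏━━━━━━━━━━━━━━━━━━━━━
           ┃The process implemen┃ Tetris              
           ┃The system processes┠─────────────────────
           ┃Each component gener┃          │Next:     
           ┃Data processing vali┃          │ ░░       
           ┗━━━━━━━━━━━━━━━━━━━━┃          │░░        
                                ┃          │          
                                ┃          │          
                                ┃          │          


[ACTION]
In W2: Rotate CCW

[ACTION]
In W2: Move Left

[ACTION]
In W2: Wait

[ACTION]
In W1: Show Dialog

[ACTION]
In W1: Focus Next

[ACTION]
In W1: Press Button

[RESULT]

                                                      
                                                      
                                                      
                                                      
                                                      
           ┏━━━━━━━━━━━━━━━━━━━━━━━━━━━━━━━━━━━┓      
           ┃ DialogModal                       ┃      
           ┠───────────────────────────────────┨      
           ┃The algorithm coordinates network c┃      
           ┃The process implements queue items ┃┏━━━━━
           ┃The algorithm optimizes cached resu┃┃ Soko
           ┃The architecture implements network┃┠─────
           ┃The architecture manages queue item┃┃█████
           ┃The architecture monitors user sess┃┃█◎   
           ┃This module transforms configuratio┃┃█ █□□
           ┃The framework mainta┏━━━━━━━━━━━━━━━━━━━━━
           ┃The process implemen┃ Tetris              
           ┃The system processes┠─────────────────────
           ┃Each component gener┃          │Next:     
           ┃Data processing vali┃          │ ░░       
           ┗━━━━━━━━━━━━━━━━━━━━┃          │░░        
                                ┃          │          
                                ┃          │          
                                ┃          │          


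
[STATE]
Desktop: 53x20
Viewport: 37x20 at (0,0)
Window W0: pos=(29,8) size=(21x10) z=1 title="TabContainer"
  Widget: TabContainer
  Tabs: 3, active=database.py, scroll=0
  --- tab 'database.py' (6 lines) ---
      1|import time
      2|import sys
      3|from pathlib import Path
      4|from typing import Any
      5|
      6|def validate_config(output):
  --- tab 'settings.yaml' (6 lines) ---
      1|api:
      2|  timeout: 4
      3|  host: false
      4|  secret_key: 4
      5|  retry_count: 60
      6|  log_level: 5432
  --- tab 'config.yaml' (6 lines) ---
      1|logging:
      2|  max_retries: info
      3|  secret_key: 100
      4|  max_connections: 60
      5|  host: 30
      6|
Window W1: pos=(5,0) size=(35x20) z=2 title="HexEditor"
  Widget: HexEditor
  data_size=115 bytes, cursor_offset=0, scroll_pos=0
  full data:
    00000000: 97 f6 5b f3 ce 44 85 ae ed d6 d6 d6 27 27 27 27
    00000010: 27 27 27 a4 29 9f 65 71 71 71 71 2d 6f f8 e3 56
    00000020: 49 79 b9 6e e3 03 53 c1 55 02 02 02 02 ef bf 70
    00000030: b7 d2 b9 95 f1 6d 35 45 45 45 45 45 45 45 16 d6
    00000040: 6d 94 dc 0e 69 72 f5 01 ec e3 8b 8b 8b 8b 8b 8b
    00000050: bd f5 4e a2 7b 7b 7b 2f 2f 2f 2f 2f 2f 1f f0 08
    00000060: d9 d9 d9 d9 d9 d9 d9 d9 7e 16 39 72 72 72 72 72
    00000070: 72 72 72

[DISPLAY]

     ┏━━━━━━━━━━━━━━━━━━━━━━━━━━━━━━━
     ┃ HexEditor                     
     ┠───────────────────────────────
     ┃00000000  97 f6 5b f3 ce 44 85 
     ┃00000010  27 27 27 a4 29 9f 65 
     ┃00000020  49 79 b9 6e e3 03 53 
     ┃00000030  b7 d2 b9 95 f1 6d 35 
     ┃00000040  6d 94 dc 0e 69 72 f5 
     ┃00000050  bd f5 4e a2 7b 7b 7b 
     ┃00000060  d9 d9 d9 d9 d9 d9 d9 
     ┃00000070  72 72 72             
     ┃                               
     ┃                               
     ┃                               
     ┃                               
     ┃                               
     ┃                               
     ┃                               
     ┃                               
     ┗━━━━━━━━━━━━━━━━━━━━━━━━━━━━━━━


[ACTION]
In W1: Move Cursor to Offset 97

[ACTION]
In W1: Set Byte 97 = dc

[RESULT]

     ┏━━━━━━━━━━━━━━━━━━━━━━━━━━━━━━━
     ┃ HexEditor                     
     ┠───────────────────────────────
     ┃00000000  97 f6 5b f3 ce 44 85 
     ┃00000010  27 27 27 a4 29 9f 65 
     ┃00000020  49 79 b9 6e e3 03 53 
     ┃00000030  b7 d2 b9 95 f1 6d 35 
     ┃00000040  6d 94 dc 0e 69 72 f5 
     ┃00000050  bd f5 4e a2 7b 7b 7b 
     ┃00000060  d9 DC d9 d9 d9 d9 d9 
     ┃00000070  72 72 72             
     ┃                               
     ┃                               
     ┃                               
     ┃                               
     ┃                               
     ┃                               
     ┃                               
     ┃                               
     ┗━━━━━━━━━━━━━━━━━━━━━━━━━━━━━━━


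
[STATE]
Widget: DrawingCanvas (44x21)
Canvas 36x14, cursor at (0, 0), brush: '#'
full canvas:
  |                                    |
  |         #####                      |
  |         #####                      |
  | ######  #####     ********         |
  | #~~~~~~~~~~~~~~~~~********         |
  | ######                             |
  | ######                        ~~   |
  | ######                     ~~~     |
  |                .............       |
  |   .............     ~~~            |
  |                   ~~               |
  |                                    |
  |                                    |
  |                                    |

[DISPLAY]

+                                           
         #####                              
         #####                              
 ######  #####     ********                 
 #~~~~~~~~~~~~~~~~~********                 
 ######                                     
 ######                        ~~           
 ######                     ~~~             
                .............               
   .............     ~~~                    
                   ~~                       
                                            
                                            
                                            
                                            
                                            
                                            
                                            
                                            
                                            
                                            


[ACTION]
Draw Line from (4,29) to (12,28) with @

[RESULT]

+                                           
         #####                              
         #####                              
 ######  #####     ********                 
 #~~~~~~~~~~~~~~~~~********  @              
 ######                      @              
 ######                      @ ~~           
 ######                     ~@~             
                .............@              
   .............     ~~~    @               
                   ~~       @               
                            @               
                            @               
                                            
                                            
                                            
                                            
                                            
                                            
                                            
                                            


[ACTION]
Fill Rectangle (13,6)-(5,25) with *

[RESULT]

+                                           
         #####                              
         #####                              
 ######  #####     ********                 
 #~~~~~~~~~~~~~~~~~********  @              
 #####********************   @              
 #####********************   @ ~~           
 #####********************  ~@~             
      ********************...@              
   ...********************  @               
      ********************  @               
      ********************  @               
      ********************  @               
      ********************                  
                                            
                                            
                                            
                                            
                                            
                                            
                                            


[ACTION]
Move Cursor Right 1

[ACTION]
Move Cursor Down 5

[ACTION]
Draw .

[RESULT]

                                            
         #####                              
         #####                              
 ######  #####     ********                 
 #~~~~~~~~~~~~~~~~~********  @              
 .####********************   @              
 #####********************   @ ~~           
 #####********************  ~@~             
      ********************...@              
   ...********************  @               
      ********************  @               
      ********************  @               
      ********************  @               
      ********************                  
                                            
                                            
                                            
                                            
                                            
                                            
                                            


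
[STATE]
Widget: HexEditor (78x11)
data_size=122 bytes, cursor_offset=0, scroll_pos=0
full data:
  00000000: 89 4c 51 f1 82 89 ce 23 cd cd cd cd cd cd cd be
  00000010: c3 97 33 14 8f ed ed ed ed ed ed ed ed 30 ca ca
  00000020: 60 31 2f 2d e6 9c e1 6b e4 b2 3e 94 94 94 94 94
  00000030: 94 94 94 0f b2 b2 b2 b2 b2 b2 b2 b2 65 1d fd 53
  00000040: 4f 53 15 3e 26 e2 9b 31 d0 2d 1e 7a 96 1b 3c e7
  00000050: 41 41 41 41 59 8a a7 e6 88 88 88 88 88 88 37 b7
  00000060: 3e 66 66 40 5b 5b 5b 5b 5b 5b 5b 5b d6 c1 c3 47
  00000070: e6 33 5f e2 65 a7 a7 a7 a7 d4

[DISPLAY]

00000000  89 4c 51 f1 82 89 ce 23  cd cd cd cd cd cd cd be  |.LQ....#........|
00000010  c3 97 33 14 8f ed ed ed  ed ed ed ed ed 30 ca ca  |..3..........0..|
00000020  60 31 2f 2d e6 9c e1 6b  e4 b2 3e 94 94 94 94 94  |`1/-...k..>.....|
00000030  94 94 94 0f b2 b2 b2 b2  b2 b2 b2 b2 65 1d fd 53  |............e..S|
00000040  4f 53 15 3e 26 e2 9b 31  d0 2d 1e 7a 96 1b 3c e7  |OS.>&..1.-.z..<.|
00000050  41 41 41 41 59 8a a7 e6  88 88 88 88 88 88 37 b7  |AAAAY.........7.|
00000060  3e 66 66 40 5b 5b 5b 5b  5b 5b 5b 5b d6 c1 c3 47  |>ff@[[[[[[[[...G|
00000070  e6 33 5f e2 65 a7 a7 a7  a7 d4                    |.3_.e.....      |
                                                                              
                                                                              
                                                                              


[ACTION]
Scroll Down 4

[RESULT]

00000040  4f 53 15 3e 26 e2 9b 31  d0 2d 1e 7a 96 1b 3c e7  |OS.>&..1.-.z..<.|
00000050  41 41 41 41 59 8a a7 e6  88 88 88 88 88 88 37 b7  |AAAAY.........7.|
00000060  3e 66 66 40 5b 5b 5b 5b  5b 5b 5b 5b d6 c1 c3 47  |>ff@[[[[[[[[...G|
00000070  e6 33 5f e2 65 a7 a7 a7  a7 d4                    |.3_.e.....      |
                                                                              
                                                                              
                                                                              
                                                                              
                                                                              
                                                                              
                                                                              


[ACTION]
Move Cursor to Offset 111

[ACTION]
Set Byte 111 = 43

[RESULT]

00000040  4f 53 15 3e 26 e2 9b 31  d0 2d 1e 7a 96 1b 3c e7  |OS.>&..1.-.z..<.|
00000050  41 41 41 41 59 8a a7 e6  88 88 88 88 88 88 37 b7  |AAAAY.........7.|
00000060  3e 66 66 40 5b 5b 5b 5b  5b 5b 5b 5b d6 c1 c3 43  |>ff@[[[[[[[[...C|
00000070  e6 33 5f e2 65 a7 a7 a7  a7 d4                    |.3_.e.....      |
                                                                              
                                                                              
                                                                              
                                                                              
                                                                              
                                                                              
                                                                              


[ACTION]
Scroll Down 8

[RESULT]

00000070  e6 33 5f e2 65 a7 a7 a7  a7 d4                    |.3_.e.....      |
                                                                              
                                                                              
                                                                              
                                                                              
                                                                              
                                                                              
                                                                              
                                                                              
                                                                              
                                                                              


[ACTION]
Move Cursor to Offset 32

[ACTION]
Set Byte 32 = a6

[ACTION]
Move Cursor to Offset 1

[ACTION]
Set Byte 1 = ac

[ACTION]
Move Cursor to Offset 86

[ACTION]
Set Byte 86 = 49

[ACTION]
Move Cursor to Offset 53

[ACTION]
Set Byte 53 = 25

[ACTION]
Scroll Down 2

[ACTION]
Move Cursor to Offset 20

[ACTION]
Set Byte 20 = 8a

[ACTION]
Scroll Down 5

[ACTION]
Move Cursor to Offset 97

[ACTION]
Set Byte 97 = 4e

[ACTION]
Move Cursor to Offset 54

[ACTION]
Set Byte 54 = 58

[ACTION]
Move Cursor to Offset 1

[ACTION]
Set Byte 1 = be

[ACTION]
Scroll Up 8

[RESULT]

00000000  89 BE 51 f1 82 89 ce 23  cd cd cd cd cd cd cd be  |..Q....#........|
00000010  c3 97 33 14 8a ed ed ed  ed ed ed ed ed 30 ca ca  |..3..........0..|
00000020  a6 31 2f 2d e6 9c e1 6b  e4 b2 3e 94 94 94 94 94  |.1/-...k..>.....|
00000030  94 94 94 0f b2 25 58 b2  b2 b2 b2 b2 65 1d fd 53  |.....%X.....e..S|
00000040  4f 53 15 3e 26 e2 9b 31  d0 2d 1e 7a 96 1b 3c e7  |OS.>&..1.-.z..<.|
00000050  41 41 41 41 59 8a 49 e6  88 88 88 88 88 88 37 b7  |AAAAY.I.......7.|
00000060  3e 4e 66 40 5b 5b 5b 5b  5b 5b 5b 5b d6 c1 c3 43  |>Nf@[[[[[[[[...C|
00000070  e6 33 5f e2 65 a7 a7 a7  a7 d4                    |.3_.e.....      |
                                                                              
                                                                              
                                                                              
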